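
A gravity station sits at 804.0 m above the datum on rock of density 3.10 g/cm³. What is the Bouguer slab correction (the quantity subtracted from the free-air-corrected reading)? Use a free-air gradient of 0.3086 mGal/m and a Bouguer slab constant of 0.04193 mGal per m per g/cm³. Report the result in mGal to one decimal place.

Bouguer slab correction = 0.04193 × 3.10 × 804.0 = 104.5 mGal

104.5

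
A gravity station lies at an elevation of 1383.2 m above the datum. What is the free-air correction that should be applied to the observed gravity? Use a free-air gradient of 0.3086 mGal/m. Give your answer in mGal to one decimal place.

426.9

Free-air correction = 0.3086 × 1383.2 = 426.9 mGal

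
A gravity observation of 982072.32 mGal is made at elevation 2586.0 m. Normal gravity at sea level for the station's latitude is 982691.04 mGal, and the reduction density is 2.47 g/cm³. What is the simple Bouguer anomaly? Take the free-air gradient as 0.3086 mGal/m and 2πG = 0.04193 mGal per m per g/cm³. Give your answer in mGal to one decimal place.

-88.5

Free-air correction = 0.3086 × 2586.0 = 798.04 mGal
Free-air anomaly = 982072.32 − 982691.04 + (798.04) = 179.32 mGal
Bouguer slab correction = 0.04193 × 2.47 × 2586.0 = 267.82 mGal
Simple Bouguer anomaly = 179.32 − (267.82) = -88.50 mGal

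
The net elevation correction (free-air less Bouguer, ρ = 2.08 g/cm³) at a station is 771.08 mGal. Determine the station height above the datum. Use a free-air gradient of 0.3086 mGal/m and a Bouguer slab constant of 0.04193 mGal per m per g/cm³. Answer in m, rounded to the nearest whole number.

Combined gradient = 0.3086 − 0.04193 × 2.08 = 0.2213856 mGal/m
h = 771.08 / 0.2213856 = 3482.97 m

3483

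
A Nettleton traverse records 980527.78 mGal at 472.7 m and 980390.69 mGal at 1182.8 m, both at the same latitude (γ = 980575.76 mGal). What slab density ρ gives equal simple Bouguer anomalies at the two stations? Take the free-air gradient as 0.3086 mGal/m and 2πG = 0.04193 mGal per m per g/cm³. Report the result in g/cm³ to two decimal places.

Δg_obs = 980390.69 − 980527.78 = -137.09 mGal over Δh = 1182.8 − 472.7 = 710.1 m
Equal Bouguer anomalies ⇒ Δg_obs + (0.3086 − 0.04193ρ)·Δh = 0
0.3086 − 0.04193ρ = −Δg_obs/Δh = 0.19306
ρ = (0.3086 − 0.19306) / 0.04193 = 2.76 g/cm³

2.76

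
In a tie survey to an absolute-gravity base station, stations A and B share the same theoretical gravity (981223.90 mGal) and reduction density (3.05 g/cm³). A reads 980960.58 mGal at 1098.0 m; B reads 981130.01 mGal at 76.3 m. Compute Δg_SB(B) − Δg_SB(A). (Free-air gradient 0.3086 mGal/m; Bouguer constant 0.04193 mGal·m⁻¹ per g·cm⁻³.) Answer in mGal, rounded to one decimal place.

Δg_SB(A) = 980960.58 − 981223.90 + 0.3086×1098.0 − 0.04193×3.05×1098.0 = -64.90 mGal
Δg_SB(B) = 981130.01 − 981223.90 + 0.3086×76.3 − 0.04193×3.05×76.3 = -80.10 mGal
Difference = -80.10 − (-64.90) = -15.20 mGal

-15.2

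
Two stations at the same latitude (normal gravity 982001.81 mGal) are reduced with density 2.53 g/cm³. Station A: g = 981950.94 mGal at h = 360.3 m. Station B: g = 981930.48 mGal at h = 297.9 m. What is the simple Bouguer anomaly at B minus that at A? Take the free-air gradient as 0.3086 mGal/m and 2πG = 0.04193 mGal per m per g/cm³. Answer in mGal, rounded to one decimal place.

Δg_SB(A) = 981950.94 − 982001.81 + 0.3086×360.3 − 0.04193×2.53×360.3 = 22.10 mGal
Δg_SB(B) = 981930.48 − 982001.81 + 0.3086×297.9 − 0.04193×2.53×297.9 = -11.00 mGal
Difference = -11.00 − (22.10) = -33.10 mGal

-33.1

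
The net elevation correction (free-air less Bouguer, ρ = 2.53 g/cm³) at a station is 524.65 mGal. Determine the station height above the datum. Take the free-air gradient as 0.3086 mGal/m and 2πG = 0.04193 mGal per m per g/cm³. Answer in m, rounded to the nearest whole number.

2591

Combined gradient = 0.3086 − 0.04193 × 2.53 = 0.2025171 mGal/m
h = 524.65 / 0.2025171 = 2590.65 m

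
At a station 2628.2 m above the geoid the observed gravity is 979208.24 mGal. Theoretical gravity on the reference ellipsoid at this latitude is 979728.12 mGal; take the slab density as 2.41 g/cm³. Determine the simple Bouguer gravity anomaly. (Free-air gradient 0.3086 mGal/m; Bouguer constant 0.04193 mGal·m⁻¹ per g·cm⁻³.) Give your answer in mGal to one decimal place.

25.6

Free-air correction = 0.3086 × 2628.2 = 811.06 mGal
Free-air anomaly = 979208.24 − 979728.12 + (811.06) = 291.18 mGal
Bouguer slab correction = 0.04193 × 2.41 × 2628.2 = 265.58 mGal
Simple Bouguer anomaly = 291.18 − (265.58) = 25.60 mGal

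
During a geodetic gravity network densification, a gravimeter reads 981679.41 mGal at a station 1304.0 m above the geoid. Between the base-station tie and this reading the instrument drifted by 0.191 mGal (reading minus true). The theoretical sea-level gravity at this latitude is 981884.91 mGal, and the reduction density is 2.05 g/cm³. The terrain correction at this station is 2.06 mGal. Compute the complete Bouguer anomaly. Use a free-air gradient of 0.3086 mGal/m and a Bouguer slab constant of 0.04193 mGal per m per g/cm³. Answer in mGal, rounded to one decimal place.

86.7

Drift-corrected reading = 981679.41 − (0.191) = 981679.219 mGal
Free-air correction = 0.3086 × 1304.0 = 402.41 mGal
Free-air anomaly = 981679.219 − 981884.91 + (402.41) = 196.719 mGal
Bouguer slab correction = 0.04193 × 2.05 × 1304.0 = 112.09 mGal
Simple Bouguer anomaly = 196.719 − (112.09) = 84.629 mGal
Complete Bouguer anomaly = 84.629 + 2.06 = 86.689 mGal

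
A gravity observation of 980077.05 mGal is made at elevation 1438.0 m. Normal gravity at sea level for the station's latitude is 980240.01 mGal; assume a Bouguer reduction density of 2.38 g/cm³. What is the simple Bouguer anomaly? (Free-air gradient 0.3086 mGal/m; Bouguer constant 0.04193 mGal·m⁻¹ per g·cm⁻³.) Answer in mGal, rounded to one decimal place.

137.3

Free-air correction = 0.3086 × 1438.0 = 443.77 mGal
Free-air anomaly = 980077.05 − 980240.01 + (443.77) = 280.81 mGal
Bouguer slab correction = 0.04193 × 2.38 × 1438.0 = 143.50 mGal
Simple Bouguer anomaly = 280.81 − (143.50) = 137.31 mGal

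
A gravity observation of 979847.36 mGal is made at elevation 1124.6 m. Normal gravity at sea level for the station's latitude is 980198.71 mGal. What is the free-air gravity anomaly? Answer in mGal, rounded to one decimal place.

-4.3

Free-air correction = 0.3086 × 1124.6 = 347.05 mGal
Free-air anomaly = 979847.36 − 980198.71 + (347.05) = -4.30 mGal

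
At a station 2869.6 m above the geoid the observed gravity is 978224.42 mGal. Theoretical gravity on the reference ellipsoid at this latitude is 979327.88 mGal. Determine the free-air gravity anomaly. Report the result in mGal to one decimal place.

-217.9

Free-air correction = 0.3086 × 2869.6 = 885.56 mGal
Free-air anomaly = 978224.42 − 979327.88 + (885.56) = -217.90 mGal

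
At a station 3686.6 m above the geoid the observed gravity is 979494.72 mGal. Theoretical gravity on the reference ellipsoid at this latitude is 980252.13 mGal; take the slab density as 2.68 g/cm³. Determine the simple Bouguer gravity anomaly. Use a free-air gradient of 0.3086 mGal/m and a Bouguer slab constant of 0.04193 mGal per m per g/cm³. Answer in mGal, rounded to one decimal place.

-34.0

Free-air correction = 0.3086 × 3686.6 = 1137.68 mGal
Free-air anomaly = 979494.72 − 980252.13 + (1137.68) = 380.27 mGal
Bouguer slab correction = 0.04193 × 2.68 × 3686.6 = 414.27 mGal
Simple Bouguer anomaly = 380.27 − (414.27) = -34.00 mGal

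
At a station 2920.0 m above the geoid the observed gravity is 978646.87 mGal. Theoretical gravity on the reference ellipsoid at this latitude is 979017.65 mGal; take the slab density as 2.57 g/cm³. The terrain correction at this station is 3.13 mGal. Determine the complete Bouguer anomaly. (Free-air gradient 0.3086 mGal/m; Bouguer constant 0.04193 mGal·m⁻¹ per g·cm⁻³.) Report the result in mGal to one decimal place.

218.8

Free-air correction = 0.3086 × 2920.0 = 901.11 mGal
Free-air anomaly = 978646.87 − 979017.65 + (901.11) = 530.33 mGal
Bouguer slab correction = 0.04193 × 2.57 × 2920.0 = 314.66 mGal
Simple Bouguer anomaly = 530.33 − (314.66) = 215.67 mGal
Complete Bouguer anomaly = 215.67 + 3.13 = 218.80 mGal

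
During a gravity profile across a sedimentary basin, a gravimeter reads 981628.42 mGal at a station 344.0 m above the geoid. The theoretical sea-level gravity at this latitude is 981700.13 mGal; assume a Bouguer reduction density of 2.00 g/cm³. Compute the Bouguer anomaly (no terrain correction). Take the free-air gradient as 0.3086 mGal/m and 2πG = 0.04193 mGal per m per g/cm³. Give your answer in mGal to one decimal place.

Free-air correction = 0.3086 × 344.0 = 106.16 mGal
Free-air anomaly = 981628.42 − 981700.13 + (106.16) = 34.45 mGal
Bouguer slab correction = 0.04193 × 2.00 × 344.0 = 28.85 mGal
Simple Bouguer anomaly = 34.45 − (28.85) = 5.60 mGal

5.6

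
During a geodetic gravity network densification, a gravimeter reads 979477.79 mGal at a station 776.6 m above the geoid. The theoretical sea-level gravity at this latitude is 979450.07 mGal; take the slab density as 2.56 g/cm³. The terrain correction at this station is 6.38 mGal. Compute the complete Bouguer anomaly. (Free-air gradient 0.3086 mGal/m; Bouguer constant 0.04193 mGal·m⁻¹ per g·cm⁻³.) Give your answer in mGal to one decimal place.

190.4

Free-air correction = 0.3086 × 776.6 = 239.66 mGal
Free-air anomaly = 979477.79 − 979450.07 + (239.66) = 267.38 mGal
Bouguer slab correction = 0.04193 × 2.56 × 776.6 = 83.36 mGal
Simple Bouguer anomaly = 267.38 − (83.36) = 184.02 mGal
Complete Bouguer anomaly = 184.02 + 6.38 = 190.40 mGal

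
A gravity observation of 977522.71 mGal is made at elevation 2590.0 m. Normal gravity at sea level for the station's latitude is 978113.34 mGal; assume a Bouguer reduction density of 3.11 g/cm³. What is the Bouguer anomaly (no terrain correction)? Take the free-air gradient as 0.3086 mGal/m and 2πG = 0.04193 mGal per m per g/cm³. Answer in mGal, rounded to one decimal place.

Free-air correction = 0.3086 × 2590.0 = 799.27 mGal
Free-air anomaly = 977522.71 − 978113.34 + (799.27) = 208.64 mGal
Bouguer slab correction = 0.04193 × 3.11 × 2590.0 = 337.74 mGal
Simple Bouguer anomaly = 208.64 − (337.74) = -129.10 mGal

-129.1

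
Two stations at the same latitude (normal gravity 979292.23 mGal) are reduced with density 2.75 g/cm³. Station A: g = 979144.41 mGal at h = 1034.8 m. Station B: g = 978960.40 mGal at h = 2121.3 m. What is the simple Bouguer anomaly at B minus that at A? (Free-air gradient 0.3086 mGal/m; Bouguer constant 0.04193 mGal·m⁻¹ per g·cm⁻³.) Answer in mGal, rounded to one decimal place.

26.0

Δg_SB(A) = 979144.41 − 979292.23 + 0.3086×1034.8 − 0.04193×2.75×1034.8 = 52.20 mGal
Δg_SB(B) = 978960.40 − 979292.23 + 0.3086×2121.3 − 0.04193×2.75×2121.3 = 78.20 mGal
Difference = 78.20 − (52.20) = 26.00 mGal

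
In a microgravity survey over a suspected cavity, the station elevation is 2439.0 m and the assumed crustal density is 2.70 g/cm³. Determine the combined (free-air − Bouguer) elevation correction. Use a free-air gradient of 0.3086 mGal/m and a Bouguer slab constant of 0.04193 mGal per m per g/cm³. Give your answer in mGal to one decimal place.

476.6

Combined gradient = 0.3086 − 0.04193 × 2.70 = 0.1953890 mGal/m
Combined elevation correction = 0.1953890 × 2439.0 = 476.6 mGal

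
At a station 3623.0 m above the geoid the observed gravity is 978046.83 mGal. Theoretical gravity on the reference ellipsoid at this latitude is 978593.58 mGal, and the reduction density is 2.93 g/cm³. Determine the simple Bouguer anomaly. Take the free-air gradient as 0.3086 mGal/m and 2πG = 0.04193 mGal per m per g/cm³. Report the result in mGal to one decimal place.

126.2

Free-air correction = 0.3086 × 3623.0 = 1118.06 mGal
Free-air anomaly = 978046.83 − 978593.58 + (1118.06) = 571.31 mGal
Bouguer slab correction = 0.04193 × 2.93 × 3623.0 = 445.10 mGal
Simple Bouguer anomaly = 571.31 − (445.10) = 126.21 mGal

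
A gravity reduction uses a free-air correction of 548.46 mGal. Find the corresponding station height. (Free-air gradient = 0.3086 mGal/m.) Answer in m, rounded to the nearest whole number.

h = 548.46 / 0.3086 = 1777.25 m

1777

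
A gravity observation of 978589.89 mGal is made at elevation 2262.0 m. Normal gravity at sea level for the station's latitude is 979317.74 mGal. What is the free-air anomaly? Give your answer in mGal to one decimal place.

Free-air correction = 0.3086 × 2262.0 = 698.05 mGal
Free-air anomaly = 978589.89 − 979317.74 + (698.05) = -29.80 mGal

-29.8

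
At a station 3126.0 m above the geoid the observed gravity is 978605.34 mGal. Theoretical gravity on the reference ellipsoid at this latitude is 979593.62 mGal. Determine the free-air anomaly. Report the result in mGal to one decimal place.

Free-air correction = 0.3086 × 3126.0 = 964.68 mGal
Free-air anomaly = 978605.34 − 979593.62 + (964.68) = -23.60 mGal

-23.6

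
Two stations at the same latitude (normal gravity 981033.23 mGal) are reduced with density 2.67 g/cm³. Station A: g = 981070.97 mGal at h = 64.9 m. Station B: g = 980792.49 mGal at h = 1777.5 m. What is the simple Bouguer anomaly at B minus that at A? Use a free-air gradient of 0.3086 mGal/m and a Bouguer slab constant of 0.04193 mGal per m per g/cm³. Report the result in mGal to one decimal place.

58.3

Δg_SB(A) = 981070.97 − 981033.23 + 0.3086×64.9 − 0.04193×2.67×64.9 = 50.50 mGal
Δg_SB(B) = 980792.49 − 981033.23 + 0.3086×1777.5 − 0.04193×2.67×1777.5 = 108.80 mGal
Difference = 108.80 − (50.50) = 58.30 mGal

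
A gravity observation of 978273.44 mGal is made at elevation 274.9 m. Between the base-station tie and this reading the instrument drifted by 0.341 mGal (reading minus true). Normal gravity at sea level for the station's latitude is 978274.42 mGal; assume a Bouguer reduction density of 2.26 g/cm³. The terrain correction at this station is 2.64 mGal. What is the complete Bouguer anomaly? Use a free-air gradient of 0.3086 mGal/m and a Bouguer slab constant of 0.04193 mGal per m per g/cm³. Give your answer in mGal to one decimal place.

60.1

Drift-corrected reading = 978273.44 − (0.341) = 978273.099 mGal
Free-air correction = 0.3086 × 274.9 = 84.83 mGal
Free-air anomaly = 978273.099 − 978274.42 + (84.83) = 83.509 mGal
Bouguer slab correction = 0.04193 × 2.26 × 274.9 = 26.05 mGal
Simple Bouguer anomaly = 83.509 − (26.05) = 57.459 mGal
Complete Bouguer anomaly = 57.459 + 2.64 = 60.099 mGal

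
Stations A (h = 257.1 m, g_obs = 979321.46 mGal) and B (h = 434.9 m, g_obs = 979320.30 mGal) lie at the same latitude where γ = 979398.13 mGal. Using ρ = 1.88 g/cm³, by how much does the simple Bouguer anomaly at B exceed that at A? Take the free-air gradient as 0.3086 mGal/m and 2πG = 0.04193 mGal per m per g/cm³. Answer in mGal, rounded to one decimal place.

39.7

Δg_SB(A) = 979321.46 − 979398.13 + 0.3086×257.1 − 0.04193×1.88×257.1 = -17.60 mGal
Δg_SB(B) = 979320.30 − 979398.13 + 0.3086×434.9 − 0.04193×1.88×434.9 = 22.10 mGal
Difference = 22.10 − (-17.60) = 39.70 mGal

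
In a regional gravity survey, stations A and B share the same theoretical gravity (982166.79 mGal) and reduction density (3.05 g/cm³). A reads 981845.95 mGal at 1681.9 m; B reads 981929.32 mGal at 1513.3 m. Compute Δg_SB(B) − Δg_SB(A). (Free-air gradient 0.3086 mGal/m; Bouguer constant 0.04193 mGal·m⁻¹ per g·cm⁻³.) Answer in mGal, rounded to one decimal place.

Δg_SB(A) = 981845.95 − 982166.79 + 0.3086×1681.9 − 0.04193×3.05×1681.9 = -16.90 mGal
Δg_SB(B) = 981929.32 − 982166.79 + 0.3086×1513.3 − 0.04193×3.05×1513.3 = 36.00 mGal
Difference = 36.00 − (-16.90) = 52.90 mGal

52.9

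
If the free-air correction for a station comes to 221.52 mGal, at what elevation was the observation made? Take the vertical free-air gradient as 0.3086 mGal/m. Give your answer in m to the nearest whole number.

h = 221.52 / 0.3086 = 717.82 m

718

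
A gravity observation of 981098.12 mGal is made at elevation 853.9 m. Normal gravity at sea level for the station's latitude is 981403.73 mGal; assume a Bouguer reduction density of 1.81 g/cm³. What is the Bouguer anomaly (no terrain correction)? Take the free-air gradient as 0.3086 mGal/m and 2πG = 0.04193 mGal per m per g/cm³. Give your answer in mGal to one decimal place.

-106.9

Free-air correction = 0.3086 × 853.9 = 263.51 mGal
Free-air anomaly = 981098.12 − 981403.73 + (263.51) = -42.10 mGal
Bouguer slab correction = 0.04193 × 1.81 × 853.9 = 64.81 mGal
Simple Bouguer anomaly = -42.10 − (64.81) = -106.91 mGal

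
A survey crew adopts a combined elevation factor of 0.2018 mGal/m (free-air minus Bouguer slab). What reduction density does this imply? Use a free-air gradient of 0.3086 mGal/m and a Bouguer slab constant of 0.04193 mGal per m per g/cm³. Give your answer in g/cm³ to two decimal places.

0.2018 = 0.3086 − 0.04193 × ρ
ρ = (0.3086 − 0.2018) / 0.04193 = 2.55 g/cm³

2.55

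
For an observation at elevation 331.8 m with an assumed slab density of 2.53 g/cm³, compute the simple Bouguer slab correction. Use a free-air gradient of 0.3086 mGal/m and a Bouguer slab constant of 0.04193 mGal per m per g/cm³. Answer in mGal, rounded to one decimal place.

35.2

Bouguer slab correction = 0.04193 × 2.53 × 331.8 = 35.2 mGal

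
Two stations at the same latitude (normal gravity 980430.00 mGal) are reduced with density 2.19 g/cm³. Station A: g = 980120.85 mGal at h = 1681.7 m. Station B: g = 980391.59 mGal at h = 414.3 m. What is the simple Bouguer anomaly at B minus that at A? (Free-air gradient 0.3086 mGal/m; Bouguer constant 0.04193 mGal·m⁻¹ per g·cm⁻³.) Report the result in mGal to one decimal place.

Δg_SB(A) = 980120.85 − 980430.00 + 0.3086×1681.7 − 0.04193×2.19×1681.7 = 55.40 mGal
Δg_SB(B) = 980391.59 − 980430.00 + 0.3086×414.3 − 0.04193×2.19×414.3 = 51.40 mGal
Difference = 51.40 − (55.40) = -4.00 mGal

-4.0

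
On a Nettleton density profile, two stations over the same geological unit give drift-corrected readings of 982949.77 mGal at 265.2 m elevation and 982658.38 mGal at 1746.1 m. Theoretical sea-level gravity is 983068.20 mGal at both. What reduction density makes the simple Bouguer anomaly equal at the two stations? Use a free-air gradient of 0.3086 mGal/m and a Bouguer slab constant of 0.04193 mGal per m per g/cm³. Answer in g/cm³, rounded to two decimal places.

Δg_obs = 982658.38 − 982949.77 = -291.39 mGal over Δh = 1746.1 − 265.2 = 1480.9 m
Equal Bouguer anomalies ⇒ Δg_obs + (0.3086 − 0.04193ρ)·Δh = 0
0.3086 − 0.04193ρ = −Δg_obs/Δh = 0.19677
ρ = (0.3086 − 0.19677) / 0.04193 = 2.67 g/cm³

2.67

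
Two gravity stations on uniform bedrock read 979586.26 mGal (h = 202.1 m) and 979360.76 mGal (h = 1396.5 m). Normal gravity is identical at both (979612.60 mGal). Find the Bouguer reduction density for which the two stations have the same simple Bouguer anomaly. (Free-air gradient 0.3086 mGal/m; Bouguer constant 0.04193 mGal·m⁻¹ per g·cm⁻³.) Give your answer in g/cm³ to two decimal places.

2.86

Δg_obs = 979360.76 − 979586.26 = -225.50 mGal over Δh = 1396.5 − 202.1 = 1194.4 m
Equal Bouguer anomalies ⇒ Δg_obs + (0.3086 − 0.04193ρ)·Δh = 0
0.3086 − 0.04193ρ = −Δg_obs/Δh = 0.18880
ρ = (0.3086 − 0.18880) / 0.04193 = 2.86 g/cm³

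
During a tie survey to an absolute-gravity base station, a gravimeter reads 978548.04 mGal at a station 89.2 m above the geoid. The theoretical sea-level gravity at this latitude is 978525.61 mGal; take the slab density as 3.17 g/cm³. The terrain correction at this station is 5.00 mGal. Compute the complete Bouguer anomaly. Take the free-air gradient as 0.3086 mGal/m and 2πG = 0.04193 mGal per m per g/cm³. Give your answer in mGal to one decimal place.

Free-air correction = 0.3086 × 89.2 = 27.53 mGal
Free-air anomaly = 978548.04 − 978525.61 + (27.53) = 49.96 mGal
Bouguer slab correction = 0.04193 × 3.17 × 89.2 = 11.86 mGal
Simple Bouguer anomaly = 49.96 − (11.86) = 38.10 mGal
Complete Bouguer anomaly = 38.10 + 5.00 = 43.10 mGal

43.1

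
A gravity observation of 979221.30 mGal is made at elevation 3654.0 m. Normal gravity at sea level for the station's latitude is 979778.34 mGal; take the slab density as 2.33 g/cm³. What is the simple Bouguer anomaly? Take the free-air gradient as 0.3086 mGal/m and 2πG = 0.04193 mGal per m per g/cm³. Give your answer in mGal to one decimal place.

Free-air correction = 0.3086 × 3654.0 = 1127.62 mGal
Free-air anomaly = 979221.30 − 979778.34 + (1127.62) = 570.58 mGal
Bouguer slab correction = 0.04193 × 2.33 × 3654.0 = 356.98 mGal
Simple Bouguer anomaly = 570.58 − (356.98) = 213.60 mGal

213.6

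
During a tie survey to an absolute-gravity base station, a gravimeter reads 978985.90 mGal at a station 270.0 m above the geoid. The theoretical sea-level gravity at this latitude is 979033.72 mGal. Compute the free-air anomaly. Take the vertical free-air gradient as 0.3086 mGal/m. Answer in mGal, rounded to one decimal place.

35.5

Free-air correction = 0.3086 × 270.0 = 83.32 mGal
Free-air anomaly = 978985.90 − 979033.72 + (83.32) = 35.50 mGal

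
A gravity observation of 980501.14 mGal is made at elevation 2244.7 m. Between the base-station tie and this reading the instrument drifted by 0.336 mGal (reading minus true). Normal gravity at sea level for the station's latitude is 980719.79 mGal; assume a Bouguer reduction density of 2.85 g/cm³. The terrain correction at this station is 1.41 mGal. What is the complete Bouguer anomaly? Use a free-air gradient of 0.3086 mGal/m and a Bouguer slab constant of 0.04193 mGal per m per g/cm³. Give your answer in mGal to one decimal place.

Drift-corrected reading = 980501.14 − (0.336) = 980500.804 mGal
Free-air correction = 0.3086 × 2244.7 = 692.71 mGal
Free-air anomaly = 980500.804 − 980719.79 + (692.71) = 473.724 mGal
Bouguer slab correction = 0.04193 × 2.85 × 2244.7 = 268.24 mGal
Simple Bouguer anomaly = 473.724 − (268.24) = 205.484 mGal
Complete Bouguer anomaly = 205.484 + 1.41 = 206.894 mGal

206.9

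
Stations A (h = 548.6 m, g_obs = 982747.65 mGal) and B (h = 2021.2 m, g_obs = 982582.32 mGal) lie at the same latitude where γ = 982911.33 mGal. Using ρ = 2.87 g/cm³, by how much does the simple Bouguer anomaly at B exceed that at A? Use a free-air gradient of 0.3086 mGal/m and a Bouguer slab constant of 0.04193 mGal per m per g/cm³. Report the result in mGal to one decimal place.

111.9

Δg_SB(A) = 982747.65 − 982911.33 + 0.3086×548.6 − 0.04193×2.87×548.6 = -60.40 mGal
Δg_SB(B) = 982582.32 − 982911.33 + 0.3086×2021.2 − 0.04193×2.87×2021.2 = 51.50 mGal
Difference = 51.50 − (-60.40) = 111.90 mGal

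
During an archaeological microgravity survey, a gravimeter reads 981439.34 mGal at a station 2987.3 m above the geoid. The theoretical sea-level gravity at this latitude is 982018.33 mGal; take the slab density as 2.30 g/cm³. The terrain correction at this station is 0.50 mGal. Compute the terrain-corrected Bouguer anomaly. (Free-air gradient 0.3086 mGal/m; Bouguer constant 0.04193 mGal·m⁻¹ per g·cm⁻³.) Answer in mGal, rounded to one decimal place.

Free-air correction = 0.3086 × 2987.3 = 921.88 mGal
Free-air anomaly = 981439.34 − 982018.33 + (921.88) = 342.89 mGal
Bouguer slab correction = 0.04193 × 2.30 × 2987.3 = 288.09 mGal
Simple Bouguer anomaly = 342.89 − (288.09) = 54.80 mGal
Complete Bouguer anomaly = 54.80 + 0.50 = 55.30 mGal

55.3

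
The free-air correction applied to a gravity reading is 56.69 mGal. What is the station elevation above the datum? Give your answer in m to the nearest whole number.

h = 56.69 / 0.3086 = 183.70 m

184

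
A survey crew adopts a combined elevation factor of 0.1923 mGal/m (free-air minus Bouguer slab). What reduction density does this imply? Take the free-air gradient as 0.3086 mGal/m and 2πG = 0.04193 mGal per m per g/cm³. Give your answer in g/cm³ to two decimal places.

2.77

0.1923 = 0.3086 − 0.04193 × ρ
ρ = (0.3086 − 0.1923) / 0.04193 = 2.77 g/cm³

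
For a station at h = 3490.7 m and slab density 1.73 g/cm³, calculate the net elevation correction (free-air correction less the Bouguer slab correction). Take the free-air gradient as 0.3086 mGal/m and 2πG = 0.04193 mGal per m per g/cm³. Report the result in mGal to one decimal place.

824.0

Combined gradient = 0.3086 − 0.04193 × 1.73 = 0.2360611 mGal/m
Combined elevation correction = 0.2360611 × 3490.7 = 824.0 mGal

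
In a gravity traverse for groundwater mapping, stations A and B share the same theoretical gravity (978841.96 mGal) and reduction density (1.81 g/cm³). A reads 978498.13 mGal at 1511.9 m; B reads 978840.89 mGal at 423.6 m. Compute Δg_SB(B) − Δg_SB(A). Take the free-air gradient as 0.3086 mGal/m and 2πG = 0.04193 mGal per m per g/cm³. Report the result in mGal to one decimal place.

89.5

Δg_SB(A) = 978498.13 − 978841.96 + 0.3086×1511.9 − 0.04193×1.81×1511.9 = 8.00 mGal
Δg_SB(B) = 978840.89 − 978841.96 + 0.3086×423.6 − 0.04193×1.81×423.6 = 97.50 mGal
Difference = 97.50 − (8.00) = 89.50 mGal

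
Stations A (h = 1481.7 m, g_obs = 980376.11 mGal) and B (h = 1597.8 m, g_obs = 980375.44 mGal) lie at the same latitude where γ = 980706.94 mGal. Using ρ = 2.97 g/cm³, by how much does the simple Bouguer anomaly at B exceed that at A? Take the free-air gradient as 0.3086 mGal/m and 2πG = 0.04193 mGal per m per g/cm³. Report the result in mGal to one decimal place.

Δg_SB(A) = 980376.11 − 980706.94 + 0.3086×1481.7 − 0.04193×2.97×1481.7 = -58.10 mGal
Δg_SB(B) = 980375.44 − 980706.94 + 0.3086×1597.8 − 0.04193×2.97×1597.8 = -37.40 mGal
Difference = -37.40 − (-58.10) = 20.70 mGal

20.7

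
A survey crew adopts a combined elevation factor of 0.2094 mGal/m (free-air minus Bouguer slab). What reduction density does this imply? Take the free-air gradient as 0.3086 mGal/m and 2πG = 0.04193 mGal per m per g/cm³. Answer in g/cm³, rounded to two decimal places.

2.37

0.2094 = 0.3086 − 0.04193 × ρ
ρ = (0.3086 − 0.2094) / 0.04193 = 2.37 g/cm³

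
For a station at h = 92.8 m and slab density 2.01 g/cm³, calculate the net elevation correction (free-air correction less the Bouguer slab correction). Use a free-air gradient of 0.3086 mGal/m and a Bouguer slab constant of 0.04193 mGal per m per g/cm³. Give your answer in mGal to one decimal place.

Combined gradient = 0.3086 − 0.04193 × 2.01 = 0.2243207 mGal/m
Combined elevation correction = 0.2243207 × 92.8 = 20.8 mGal

20.8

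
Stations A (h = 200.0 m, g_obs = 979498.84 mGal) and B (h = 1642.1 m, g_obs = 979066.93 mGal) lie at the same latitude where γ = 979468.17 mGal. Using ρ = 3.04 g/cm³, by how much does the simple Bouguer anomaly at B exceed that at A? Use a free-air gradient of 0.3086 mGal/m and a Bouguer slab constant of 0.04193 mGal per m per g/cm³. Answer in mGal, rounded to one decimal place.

Δg_SB(A) = 979498.84 − 979468.17 + 0.3086×200.0 − 0.04193×3.04×200.0 = 66.90 mGal
Δg_SB(B) = 979066.93 − 979468.17 + 0.3086×1642.1 − 0.04193×3.04×1642.1 = -103.80 mGal
Difference = -103.80 − (66.90) = -170.70 mGal

-170.7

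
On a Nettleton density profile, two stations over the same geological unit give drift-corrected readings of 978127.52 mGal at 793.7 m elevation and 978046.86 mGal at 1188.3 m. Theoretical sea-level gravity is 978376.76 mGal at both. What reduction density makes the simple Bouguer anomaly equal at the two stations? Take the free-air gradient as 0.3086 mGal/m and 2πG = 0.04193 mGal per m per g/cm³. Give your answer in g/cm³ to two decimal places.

Δg_obs = 978046.86 − 978127.52 = -80.66 mGal over Δh = 1188.3 − 793.7 = 394.6 m
Equal Bouguer anomalies ⇒ Δg_obs + (0.3086 − 0.04193ρ)·Δh = 0
0.3086 − 0.04193ρ = −Δg_obs/Δh = 0.20441
ρ = (0.3086 − 0.20441) / 0.04193 = 2.48 g/cm³

2.48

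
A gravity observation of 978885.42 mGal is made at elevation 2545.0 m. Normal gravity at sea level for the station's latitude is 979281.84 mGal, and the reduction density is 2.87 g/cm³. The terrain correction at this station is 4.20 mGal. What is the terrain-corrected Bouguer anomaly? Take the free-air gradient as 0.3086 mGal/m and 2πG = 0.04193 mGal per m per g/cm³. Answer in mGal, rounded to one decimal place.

86.9

Free-air correction = 0.3086 × 2545.0 = 785.39 mGal
Free-air anomaly = 978885.42 − 979281.84 + (785.39) = 388.97 mGal
Bouguer slab correction = 0.04193 × 2.87 × 2545.0 = 306.26 mGal
Simple Bouguer anomaly = 388.97 − (306.26) = 82.71 mGal
Complete Bouguer anomaly = 82.71 + 4.20 = 86.91 mGal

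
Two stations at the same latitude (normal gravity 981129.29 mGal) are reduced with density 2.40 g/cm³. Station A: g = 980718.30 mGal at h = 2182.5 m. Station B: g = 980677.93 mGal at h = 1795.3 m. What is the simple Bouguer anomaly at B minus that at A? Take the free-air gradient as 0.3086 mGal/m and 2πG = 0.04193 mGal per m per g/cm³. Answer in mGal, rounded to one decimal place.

Δg_SB(A) = 980718.30 − 981129.29 + 0.3086×2182.5 − 0.04193×2.40×2182.5 = 42.90 mGal
Δg_SB(B) = 980677.93 − 981129.29 + 0.3086×1795.3 − 0.04193×2.40×1795.3 = -78.00 mGal
Difference = -78.00 − (42.90) = -120.90 mGal

-120.9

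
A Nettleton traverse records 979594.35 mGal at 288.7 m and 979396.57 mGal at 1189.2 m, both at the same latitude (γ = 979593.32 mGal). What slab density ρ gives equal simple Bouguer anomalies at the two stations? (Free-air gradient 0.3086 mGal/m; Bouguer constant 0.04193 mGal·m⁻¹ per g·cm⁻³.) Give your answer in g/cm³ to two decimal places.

Δg_obs = 979396.57 − 979594.35 = -197.78 mGal over Δh = 1189.2 − 288.7 = 900.5 m
Equal Bouguer anomalies ⇒ Δg_obs + (0.3086 − 0.04193ρ)·Δh = 0
0.3086 − 0.04193ρ = −Δg_obs/Δh = 0.21963
ρ = (0.3086 − 0.21963) / 0.04193 = 2.12 g/cm³

2.12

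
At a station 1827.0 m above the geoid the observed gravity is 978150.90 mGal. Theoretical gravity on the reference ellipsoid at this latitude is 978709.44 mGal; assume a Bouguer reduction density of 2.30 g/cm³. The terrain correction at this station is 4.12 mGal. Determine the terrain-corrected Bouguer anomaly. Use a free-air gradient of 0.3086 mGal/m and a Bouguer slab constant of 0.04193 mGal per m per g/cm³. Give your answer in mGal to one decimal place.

-166.8

Free-air correction = 0.3086 × 1827.0 = 563.81 mGal
Free-air anomaly = 978150.90 − 978709.44 + (563.81) = 5.27 mGal
Bouguer slab correction = 0.04193 × 2.30 × 1827.0 = 176.19 mGal
Simple Bouguer anomaly = 5.27 − (176.19) = -170.92 mGal
Complete Bouguer anomaly = -170.92 + 4.12 = -166.80 mGal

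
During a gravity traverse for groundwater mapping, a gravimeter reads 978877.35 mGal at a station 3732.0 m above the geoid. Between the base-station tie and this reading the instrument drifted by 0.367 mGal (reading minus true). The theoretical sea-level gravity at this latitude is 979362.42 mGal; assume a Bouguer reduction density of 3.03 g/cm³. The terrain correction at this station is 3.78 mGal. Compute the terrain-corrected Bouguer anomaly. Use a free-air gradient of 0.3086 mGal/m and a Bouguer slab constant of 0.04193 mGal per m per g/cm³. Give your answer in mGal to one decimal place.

Drift-corrected reading = 978877.35 − (0.367) = 978876.983 mGal
Free-air correction = 0.3086 × 3732.0 = 1151.70 mGal
Free-air anomaly = 978876.983 − 979362.42 + (1151.70) = 666.263 mGal
Bouguer slab correction = 0.04193 × 3.03 × 3732.0 = 474.14 mGal
Simple Bouguer anomaly = 666.263 − (474.14) = 192.123 mGal
Complete Bouguer anomaly = 192.123 + 3.78 = 195.903 mGal

195.9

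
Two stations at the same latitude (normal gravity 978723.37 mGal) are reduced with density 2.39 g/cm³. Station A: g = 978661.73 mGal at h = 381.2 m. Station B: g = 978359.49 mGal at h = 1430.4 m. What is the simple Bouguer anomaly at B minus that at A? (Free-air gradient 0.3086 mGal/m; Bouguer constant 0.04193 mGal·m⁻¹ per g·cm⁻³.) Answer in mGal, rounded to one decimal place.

-83.6

Δg_SB(A) = 978661.73 − 978723.37 + 0.3086×381.2 − 0.04193×2.39×381.2 = 17.80 mGal
Δg_SB(B) = 978359.49 − 978723.37 + 0.3086×1430.4 − 0.04193×2.39×1430.4 = -65.80 mGal
Difference = -65.80 − (17.80) = -83.60 mGal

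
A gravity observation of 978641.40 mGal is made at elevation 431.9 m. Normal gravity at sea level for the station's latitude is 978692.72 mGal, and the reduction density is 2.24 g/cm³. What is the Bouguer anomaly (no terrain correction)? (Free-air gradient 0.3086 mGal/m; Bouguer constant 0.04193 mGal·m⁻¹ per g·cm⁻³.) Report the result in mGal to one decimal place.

41.4

Free-air correction = 0.3086 × 431.9 = 133.28 mGal
Free-air anomaly = 978641.40 − 978692.72 + (133.28) = 81.96 mGal
Bouguer slab correction = 0.04193 × 2.24 × 431.9 = 40.57 mGal
Simple Bouguer anomaly = 81.96 − (40.57) = 41.39 mGal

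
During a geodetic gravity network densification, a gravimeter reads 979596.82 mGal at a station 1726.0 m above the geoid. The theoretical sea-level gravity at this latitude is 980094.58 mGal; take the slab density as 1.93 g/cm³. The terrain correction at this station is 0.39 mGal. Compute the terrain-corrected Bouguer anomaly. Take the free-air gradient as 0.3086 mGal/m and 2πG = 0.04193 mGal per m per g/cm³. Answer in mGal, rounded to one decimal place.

Free-air correction = 0.3086 × 1726.0 = 532.64 mGal
Free-air anomaly = 979596.82 − 980094.58 + (532.64) = 34.88 mGal
Bouguer slab correction = 0.04193 × 1.93 × 1726.0 = 139.68 mGal
Simple Bouguer anomaly = 34.88 − (139.68) = -104.80 mGal
Complete Bouguer anomaly = -104.80 + 0.39 = -104.41 mGal

-104.4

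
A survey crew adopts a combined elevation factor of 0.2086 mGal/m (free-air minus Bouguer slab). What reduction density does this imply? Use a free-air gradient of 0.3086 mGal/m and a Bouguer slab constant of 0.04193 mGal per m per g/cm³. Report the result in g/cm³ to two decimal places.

0.2086 = 0.3086 − 0.04193 × ρ
ρ = (0.3086 − 0.2086) / 0.04193 = 2.38 g/cm³

2.38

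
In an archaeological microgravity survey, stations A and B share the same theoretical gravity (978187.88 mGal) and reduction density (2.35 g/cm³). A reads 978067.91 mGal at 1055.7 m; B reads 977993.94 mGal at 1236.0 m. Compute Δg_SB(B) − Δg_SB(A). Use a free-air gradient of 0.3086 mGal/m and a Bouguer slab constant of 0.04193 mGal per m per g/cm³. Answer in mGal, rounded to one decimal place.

Δg_SB(A) = 978067.91 − 978187.88 + 0.3086×1055.7 − 0.04193×2.35×1055.7 = 101.80 mGal
Δg_SB(B) = 977993.94 − 978187.88 + 0.3086×1236.0 − 0.04193×2.35×1236.0 = 65.70 mGal
Difference = 65.70 − (101.80) = -36.10 mGal

-36.1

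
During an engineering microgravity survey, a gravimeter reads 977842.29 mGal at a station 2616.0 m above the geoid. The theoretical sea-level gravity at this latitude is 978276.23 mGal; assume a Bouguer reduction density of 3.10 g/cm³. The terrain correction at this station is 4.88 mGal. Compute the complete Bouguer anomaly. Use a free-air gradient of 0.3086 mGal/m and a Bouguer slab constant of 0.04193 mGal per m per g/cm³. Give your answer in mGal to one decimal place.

Free-air correction = 0.3086 × 2616.0 = 807.30 mGal
Free-air anomaly = 977842.29 − 978276.23 + (807.30) = 373.36 mGal
Bouguer slab correction = 0.04193 × 3.10 × 2616.0 = 340.04 mGal
Simple Bouguer anomaly = 373.36 − (340.04) = 33.32 mGal
Complete Bouguer anomaly = 33.32 + 4.88 = 38.20 mGal

38.2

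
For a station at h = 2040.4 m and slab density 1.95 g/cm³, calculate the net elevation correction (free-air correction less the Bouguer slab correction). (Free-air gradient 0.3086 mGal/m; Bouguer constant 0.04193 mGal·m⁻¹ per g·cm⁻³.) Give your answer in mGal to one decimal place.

462.8

Combined gradient = 0.3086 − 0.04193 × 1.95 = 0.2268365 mGal/m
Combined elevation correction = 0.2268365 × 2040.4 = 462.8 mGal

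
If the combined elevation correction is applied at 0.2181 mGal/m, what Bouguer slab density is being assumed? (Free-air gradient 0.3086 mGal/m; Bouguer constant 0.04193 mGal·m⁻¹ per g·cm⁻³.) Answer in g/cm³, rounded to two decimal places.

0.2181 = 0.3086 − 0.04193 × ρ
ρ = (0.3086 − 0.2181) / 0.04193 = 2.16 g/cm³

2.16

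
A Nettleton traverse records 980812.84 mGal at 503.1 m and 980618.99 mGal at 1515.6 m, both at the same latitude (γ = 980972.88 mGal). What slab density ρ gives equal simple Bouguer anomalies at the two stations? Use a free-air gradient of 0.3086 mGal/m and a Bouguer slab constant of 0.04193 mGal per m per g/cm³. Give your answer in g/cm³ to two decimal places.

Δg_obs = 980618.99 − 980812.84 = -193.85 mGal over Δh = 1515.6 − 503.1 = 1012.5 m
Equal Bouguer anomalies ⇒ Δg_obs + (0.3086 − 0.04193ρ)·Δh = 0
0.3086 − 0.04193ρ = −Δg_obs/Δh = 0.19146
ρ = (0.3086 − 0.19146) / 0.04193 = 2.79 g/cm³

2.79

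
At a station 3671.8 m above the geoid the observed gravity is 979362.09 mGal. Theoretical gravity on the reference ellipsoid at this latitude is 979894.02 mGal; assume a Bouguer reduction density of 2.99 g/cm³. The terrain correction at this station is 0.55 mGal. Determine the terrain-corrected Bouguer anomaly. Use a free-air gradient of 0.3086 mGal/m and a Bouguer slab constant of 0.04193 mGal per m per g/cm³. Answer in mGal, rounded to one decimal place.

141.4

Free-air correction = 0.3086 × 3671.8 = 1133.12 mGal
Free-air anomaly = 979362.09 − 979894.02 + (1133.12) = 601.19 mGal
Bouguer slab correction = 0.04193 × 2.99 × 3671.8 = 460.34 mGal
Simple Bouguer anomaly = 601.19 − (460.34) = 140.85 mGal
Complete Bouguer anomaly = 140.85 + 0.55 = 141.40 mGal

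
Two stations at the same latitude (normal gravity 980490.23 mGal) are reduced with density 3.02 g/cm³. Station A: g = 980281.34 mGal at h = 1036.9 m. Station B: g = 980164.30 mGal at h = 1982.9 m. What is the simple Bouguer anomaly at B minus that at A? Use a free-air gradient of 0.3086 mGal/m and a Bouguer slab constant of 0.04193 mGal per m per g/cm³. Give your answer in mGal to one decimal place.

Δg_SB(A) = 980281.34 − 980490.23 + 0.3086×1036.9 − 0.04193×3.02×1036.9 = -20.20 mGal
Δg_SB(B) = 980164.30 − 980490.23 + 0.3086×1982.9 − 0.04193×3.02×1982.9 = 34.90 mGal
Difference = 34.90 − (-20.20) = 55.10 mGal

55.1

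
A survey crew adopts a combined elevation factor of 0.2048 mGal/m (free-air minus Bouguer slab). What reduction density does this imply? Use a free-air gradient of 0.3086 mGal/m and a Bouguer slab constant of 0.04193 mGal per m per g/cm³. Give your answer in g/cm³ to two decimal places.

0.2048 = 0.3086 − 0.04193 × ρ
ρ = (0.3086 − 0.2048) / 0.04193 = 2.48 g/cm³

2.48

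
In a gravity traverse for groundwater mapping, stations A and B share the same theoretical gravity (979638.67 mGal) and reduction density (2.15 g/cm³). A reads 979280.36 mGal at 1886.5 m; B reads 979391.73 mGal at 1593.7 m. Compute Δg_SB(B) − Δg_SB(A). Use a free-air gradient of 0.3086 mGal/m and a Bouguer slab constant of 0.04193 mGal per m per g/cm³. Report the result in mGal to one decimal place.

Δg_SB(A) = 979280.36 − 979638.67 + 0.3086×1886.5 − 0.04193×2.15×1886.5 = 53.80 mGal
Δg_SB(B) = 979391.73 − 979638.67 + 0.3086×1593.7 − 0.04193×2.15×1593.7 = 101.20 mGal
Difference = 101.20 − (53.80) = 47.40 mGal

47.4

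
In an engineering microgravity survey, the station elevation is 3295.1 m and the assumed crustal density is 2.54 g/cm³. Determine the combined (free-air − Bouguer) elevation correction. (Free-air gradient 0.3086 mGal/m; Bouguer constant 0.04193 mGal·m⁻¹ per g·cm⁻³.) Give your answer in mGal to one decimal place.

665.9

Combined gradient = 0.3086 − 0.04193 × 2.54 = 0.2020978 mGal/m
Combined elevation correction = 0.2020978 × 3295.1 = 665.9 mGal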